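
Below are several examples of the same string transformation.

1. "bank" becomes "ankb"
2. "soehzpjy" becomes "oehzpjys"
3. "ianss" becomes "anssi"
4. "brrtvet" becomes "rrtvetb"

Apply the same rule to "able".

blea

Rule — move the first character to the end.
For "able" the result is "blea".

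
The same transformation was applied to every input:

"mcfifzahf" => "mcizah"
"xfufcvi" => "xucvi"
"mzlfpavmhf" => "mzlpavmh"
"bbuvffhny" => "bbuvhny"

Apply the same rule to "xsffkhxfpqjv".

In each case the input is transformed by: remove every "f".
Doing the same to "xsffkhxfpqjv": "xskhxpqjv".

xskhxpqjv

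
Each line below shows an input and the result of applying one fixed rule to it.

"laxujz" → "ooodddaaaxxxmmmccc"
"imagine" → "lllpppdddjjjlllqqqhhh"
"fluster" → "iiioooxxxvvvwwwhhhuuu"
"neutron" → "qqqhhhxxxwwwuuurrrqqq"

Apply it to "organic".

The rule is to shift every letter 3 places forward in the alphabet (wrapping around), then repeat every character 3 times.
So "organic" becomes "rrruuujjjdddqqqlllfff".

rrruuujjjdddqqqlllfff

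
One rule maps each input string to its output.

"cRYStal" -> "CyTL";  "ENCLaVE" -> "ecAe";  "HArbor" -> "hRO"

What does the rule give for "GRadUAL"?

gAul

Each output is the input with this applied: keep every other character starting from the first (positions 1st, 3rd, 5th, ...), then flip the case of every letter.
Applying both steps to "GRadUAL": "GaUL", then "gAul".
(Check on "HArbor": → "Hro" → "hRO" ✓)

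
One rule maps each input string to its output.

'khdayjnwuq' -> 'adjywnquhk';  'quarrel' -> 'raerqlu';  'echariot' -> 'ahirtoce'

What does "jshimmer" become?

ihmmresj

Rule — move the first 2 characters to the end (rotate left by 2), then swap each adjacent pair of characters (1↔2, 3↔4, ...).
Working it through for "jshimmer": intermediate "himmerjs", final "ihmmresj".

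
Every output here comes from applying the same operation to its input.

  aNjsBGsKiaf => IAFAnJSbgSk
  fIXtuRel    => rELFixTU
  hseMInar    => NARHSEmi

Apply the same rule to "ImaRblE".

What's happening: flip the case of every letter, then move the last 3 characters to the front (rotate right by 3).
Working it through for "ImaRblE": intermediate "iMArBLe", final "BLeiMAr".

BLeiMAr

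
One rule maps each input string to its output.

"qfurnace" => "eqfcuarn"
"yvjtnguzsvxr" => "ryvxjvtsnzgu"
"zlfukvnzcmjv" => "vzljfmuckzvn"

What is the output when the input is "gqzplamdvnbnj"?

jgqnzbpnlvadm

What's happening: swap the first and last characters, then take characters alternately from the front and the back (1st, last, 2nd, 2nd-last, ...).
For "gqzplamdvnbnj", step one produces "jqzplamdvnbng"; step two turns that into "jgqnzbpnlvadm".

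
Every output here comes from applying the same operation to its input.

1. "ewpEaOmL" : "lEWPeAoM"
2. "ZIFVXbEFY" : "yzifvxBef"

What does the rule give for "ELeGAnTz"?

ZelEgaNt

The pattern: flip the case of every letter, then move the last character to the front.
"ELeGAnTz" → "elEgaNtZ" → "ZelEgaNt".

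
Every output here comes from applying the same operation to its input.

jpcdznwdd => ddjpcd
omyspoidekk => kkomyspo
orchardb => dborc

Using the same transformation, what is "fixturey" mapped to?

What's happening: move the last 2 characters to the front (rotate right by 2), then delete the last 3 characters.
Applying both steps to "fixturey": "eyfixtur", then "eyfix".

eyfix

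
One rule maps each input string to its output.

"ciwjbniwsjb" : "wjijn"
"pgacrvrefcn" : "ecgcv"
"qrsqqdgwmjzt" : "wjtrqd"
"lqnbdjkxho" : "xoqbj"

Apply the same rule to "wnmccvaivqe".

The pattern: keep every other character starting from the second (positions 2nd, 4th, 6th, ...), then move the first 3 characters to the end (rotate left by 3).
"wnmccvaivqe" → "ncviq" → "iqncv".

iqncv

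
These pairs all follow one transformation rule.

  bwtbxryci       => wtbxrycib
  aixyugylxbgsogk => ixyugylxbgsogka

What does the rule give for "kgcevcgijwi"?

gcevcgijwik

The pattern: move the first character to the end.
On "kgcevcgijwi" that produces "gcevcgijwik".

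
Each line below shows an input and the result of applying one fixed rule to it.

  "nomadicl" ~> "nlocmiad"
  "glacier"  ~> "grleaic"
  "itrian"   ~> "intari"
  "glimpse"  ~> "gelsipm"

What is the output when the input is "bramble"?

Rule — take characters alternately from the front and the back (1st, last, 2nd, 2nd-last, ...).
On "bramble" that produces "berlabm".

berlabm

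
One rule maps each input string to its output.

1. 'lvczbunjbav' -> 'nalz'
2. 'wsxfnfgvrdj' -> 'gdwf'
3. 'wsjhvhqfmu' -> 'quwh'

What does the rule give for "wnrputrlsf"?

Rule — keep one character in every 3, starting at position 1 (positions 1st, 4th, 7th, ...), then swap the front and back halves of the string.
Starting from "wnrputrlsf": after the first operation, "wprf"; after the second, "rfwp".

rfwp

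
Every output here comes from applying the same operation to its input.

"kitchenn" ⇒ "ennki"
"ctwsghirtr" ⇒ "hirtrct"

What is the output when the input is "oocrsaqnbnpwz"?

The transformation: move the first 2 characters to the end (rotate left by 2), then delete the first 3 characters.
"oocrsaqnbnpwz" → "crsaqnbnpwzoo" → "aqnbnpwzoo".

aqnbnpwzoo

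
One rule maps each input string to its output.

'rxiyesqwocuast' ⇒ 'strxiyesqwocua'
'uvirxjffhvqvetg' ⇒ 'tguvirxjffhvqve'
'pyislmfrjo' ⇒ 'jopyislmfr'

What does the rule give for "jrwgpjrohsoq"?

The rule is to move the last 2 characters to the front (rotate right by 2).
Applying that to "jrwgpjrohsoq" gives "oqjrwgpjrohs".

oqjrwgpjrohs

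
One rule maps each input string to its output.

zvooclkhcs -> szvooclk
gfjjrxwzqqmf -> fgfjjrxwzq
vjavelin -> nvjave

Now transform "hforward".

dhforw

Looking at the pairs, the operation is to move the last character to the front, then delete the last 2 characters.
Applying that to "hforward" gives "dhforw".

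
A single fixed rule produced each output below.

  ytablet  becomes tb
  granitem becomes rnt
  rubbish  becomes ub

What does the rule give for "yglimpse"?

gip

The rule is to delete the last 2 characters, then keep every other character starting from the second (positions 2nd, 4th, 6th, ...).
Applying both steps to "yglimpse": "yglimp", then "gip".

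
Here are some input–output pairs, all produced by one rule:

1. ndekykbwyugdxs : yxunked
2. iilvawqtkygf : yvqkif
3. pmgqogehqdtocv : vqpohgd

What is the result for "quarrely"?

yrqe

Each output is the input with this applied: sort the characters into reverse alphabetical order, then keep every other character starting from the first (positions 1st, 3rd, 5th, ...).
Starting from "quarrely": after the first operation, "yurrqlea"; after the second, "yrqe".
(Check on "ndekykbwyugdxs": → "yyxwusnkkgeddb" → "yxunked" ✓)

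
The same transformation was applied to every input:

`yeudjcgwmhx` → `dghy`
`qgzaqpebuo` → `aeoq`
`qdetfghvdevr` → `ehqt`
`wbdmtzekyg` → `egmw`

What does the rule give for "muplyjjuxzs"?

jlmz

The pattern: keep one character in every 3, starting at position 1 (positions 1st, 4th, 7th, ...), then sort the characters into alphabetical order.
For "muplyjjuxzs", step one produces "mljz"; step two turns that into "jlmz".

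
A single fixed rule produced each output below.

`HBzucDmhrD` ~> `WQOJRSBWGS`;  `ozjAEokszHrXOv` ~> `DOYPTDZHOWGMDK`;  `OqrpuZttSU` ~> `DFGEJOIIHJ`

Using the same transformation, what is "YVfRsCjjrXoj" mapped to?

NKUGHRYYGMDY

The pattern: shift every letter 11 places backward in the alphabet (wrapping around), then convert every letter to uppercase.
On "YVfRsCjjrXoj": the first step gives "NKuGhRyygMdy", and the second then gives "NKUGHRYYGMDY".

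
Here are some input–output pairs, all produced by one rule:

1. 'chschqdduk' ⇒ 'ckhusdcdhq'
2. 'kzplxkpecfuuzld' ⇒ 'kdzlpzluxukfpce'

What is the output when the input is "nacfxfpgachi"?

Rule — take characters alternately from the front and the back (1st, last, 2nd, 2nd-last, ...).
For "nacfxfpgachi" the result is "niahccfaxgfp".

niahccfaxgfp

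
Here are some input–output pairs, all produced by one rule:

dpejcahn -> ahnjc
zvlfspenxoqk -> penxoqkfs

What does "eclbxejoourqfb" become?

ejoourqfbbx

The pattern: delete the first 3 characters, then move the first 2 characters to the end (rotate left by 2).
For "eclbxejoourqfb", step one produces "bxejoourqfb"; step two turns that into "ejoourqfbbx".
(Check on "zvlfspenxoqk": → "fspenxoqk" → "penxoqkfs" ✓)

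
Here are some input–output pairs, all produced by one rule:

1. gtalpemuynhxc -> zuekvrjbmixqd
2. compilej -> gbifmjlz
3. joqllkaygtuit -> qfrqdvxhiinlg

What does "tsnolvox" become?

ulsilkpq

The rule is to shift every letter 3 places backward in the alphabet (wrapping around), then reverse the string.
Starting from "tsnolvox": after the first operation, "qpklislu"; after the second, "ulsilkpq".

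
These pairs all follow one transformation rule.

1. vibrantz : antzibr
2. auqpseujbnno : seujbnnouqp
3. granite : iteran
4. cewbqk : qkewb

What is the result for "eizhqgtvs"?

What's happening: delete the first character, then move the first 3 characters to the end (rotate left by 3).
On "eizhqgtvs": the first step gives "izhqgtvs", and the second then gives "qgtvsizh".

qgtvsizh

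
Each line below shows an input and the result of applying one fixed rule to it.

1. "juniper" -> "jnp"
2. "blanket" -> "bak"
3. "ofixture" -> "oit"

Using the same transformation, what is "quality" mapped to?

Each output is the input with this applied: delete the last 2 characters, then keep every other character starting from the first (positions 1st, 3rd, 5th, ...).
Starting from "quality": after the first operation, "quali"; after the second, "qai".

qai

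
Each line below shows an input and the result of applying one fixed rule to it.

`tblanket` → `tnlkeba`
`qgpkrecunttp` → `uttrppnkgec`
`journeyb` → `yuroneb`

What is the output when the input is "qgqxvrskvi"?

xvvsrqkig

Each output is the input with this applied: delete the first character, then sort the characters into reverse alphabetical order.
For "qgqxvrskvi", step one produces "gqxvrskvi"; step two turns that into "xvvsrqkig".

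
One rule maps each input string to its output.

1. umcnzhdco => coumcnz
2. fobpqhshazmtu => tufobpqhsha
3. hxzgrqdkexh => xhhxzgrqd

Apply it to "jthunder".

Looking at the pairs, the operation is to move the last 2 characters to the front (rotate right by 2), then delete the last 2 characters.
Starting from "jthunder": after the first operation, "erjthund"; after the second, "erjthu".

erjthu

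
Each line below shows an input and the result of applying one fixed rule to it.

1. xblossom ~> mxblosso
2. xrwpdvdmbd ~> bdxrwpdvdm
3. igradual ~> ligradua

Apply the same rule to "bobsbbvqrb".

What's happening: move the first 3 characters to the end (rotate left by 3), then swap the front and back halves of the string.
On "bobsbbvqrb": the first step gives "sbbvqrbbob", and the second then gives "rbbobsbbvq".
(Check on "xblossom": → "ossomxbl" → "mxblosso" ✓)

rbbobsbbvq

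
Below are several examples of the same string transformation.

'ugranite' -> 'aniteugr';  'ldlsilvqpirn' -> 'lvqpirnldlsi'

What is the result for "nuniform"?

The pattern: swap the front and back halves of the string, then move the last character to the front.
On "nuniform": the first step gives "formnuni", and the second then gives "iformnun".

iformnun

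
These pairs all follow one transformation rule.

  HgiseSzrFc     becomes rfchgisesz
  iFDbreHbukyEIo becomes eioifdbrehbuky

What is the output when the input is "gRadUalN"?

What's happening: move the last 3 characters to the front (rotate right by 3), then convert every letter to lowercase.
For "gRadUalN", step one produces "alNgRadU"; step two turns that into "alngradu".

alngradu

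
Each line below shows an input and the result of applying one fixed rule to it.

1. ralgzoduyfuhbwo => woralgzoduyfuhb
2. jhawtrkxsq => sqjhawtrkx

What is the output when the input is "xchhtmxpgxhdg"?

Each output is the input with this applied: move the last 2 characters to the front (rotate right by 2).
Doing the same to "xchhtmxpgxhdg": "dgxchhtmxpgxh".

dgxchhtmxpgxh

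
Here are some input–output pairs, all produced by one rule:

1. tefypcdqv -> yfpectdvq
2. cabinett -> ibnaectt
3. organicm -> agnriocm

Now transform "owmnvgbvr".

Each output is the input with this applied: move the first 3 characters to the end (rotate left by 3), then take characters alternately from the front and the back (1st, last, 2nd, 2nd-last, ...).
Starting from "owmnvgbvr": after the first operation, "nvgbvrowm"; after the second, "nmvwgobrv".

nmvwgobrv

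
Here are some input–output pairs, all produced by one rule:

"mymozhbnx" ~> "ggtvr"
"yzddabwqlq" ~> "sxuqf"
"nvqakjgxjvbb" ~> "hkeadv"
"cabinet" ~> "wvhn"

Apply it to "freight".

Looking at the pairs, the operation is to shift every letter 6 places backward in the alphabet (wrapping around), then keep every other character starting from the first (positions 1st, 3rd, 5th, ...).
On "freight": the first step gives "zlycabn", and the second then gives "zyan".

zyan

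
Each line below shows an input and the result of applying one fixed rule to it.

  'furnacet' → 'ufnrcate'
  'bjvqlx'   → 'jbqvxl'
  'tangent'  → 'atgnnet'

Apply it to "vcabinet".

Each output is the input with this applied: swap each adjacent pair of characters (1↔2, 3↔4, ...).
Doing the same to "vcabinet": "cvbanite".

cvbanite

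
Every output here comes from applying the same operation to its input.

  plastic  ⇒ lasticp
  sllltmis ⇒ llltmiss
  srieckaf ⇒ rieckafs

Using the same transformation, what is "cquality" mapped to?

The transformation: move the first character to the end.
On "cquality" that produces "qualityc".

qualityc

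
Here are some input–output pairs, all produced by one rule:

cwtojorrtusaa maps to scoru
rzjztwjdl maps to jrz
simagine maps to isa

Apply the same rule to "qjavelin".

The rule is to move the last 3 characters to the front (rotate right by 3), then keep one character in every 3, starting at position 1 (positions 1st, 4th, 7th, ...).
"qjavelin" → "linqjave" → "lqv".

lqv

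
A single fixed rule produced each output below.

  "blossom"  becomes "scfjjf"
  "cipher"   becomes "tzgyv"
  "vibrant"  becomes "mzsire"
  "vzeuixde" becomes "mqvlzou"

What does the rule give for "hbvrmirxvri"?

Looking at the pairs, the operation is to delete the last character, then shift every letter 9 places backward in the alphabet (wrapping around).
"hbvrmirxvri" → "hbvrmirxvr" → "ysmidziomi".

ysmidziomi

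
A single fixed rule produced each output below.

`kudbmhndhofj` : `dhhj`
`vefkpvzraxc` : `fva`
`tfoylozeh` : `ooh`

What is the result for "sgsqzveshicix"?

Each output is the input with this applied: keep one character in every 3, starting at position 3 (positions 3rd, 6th, 9th, ...).
For "sgsqzveshicix" the result is "svhi".

svhi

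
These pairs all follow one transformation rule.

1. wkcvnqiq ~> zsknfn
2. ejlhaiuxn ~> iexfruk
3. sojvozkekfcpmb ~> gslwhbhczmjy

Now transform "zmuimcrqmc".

rfjzonjz

Rule — shift every letter 3 places backward in the alphabet (wrapping around), then delete the first 2 characters.
Applying both steps to "zmuimcrqmc": "wjrfjzonjz", then "rfjzonjz".
(Check on "sojvozkekfcpmb": → "plgslwhbhczmjy" → "gslwhbhczmjy" ✓)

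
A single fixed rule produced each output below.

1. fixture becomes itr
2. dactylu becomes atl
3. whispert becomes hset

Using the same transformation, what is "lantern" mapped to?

atr

What's happening: keep every other character starting from the second (positions 2nd, 4th, 6th, ...).
For "lantern" the result is "atr".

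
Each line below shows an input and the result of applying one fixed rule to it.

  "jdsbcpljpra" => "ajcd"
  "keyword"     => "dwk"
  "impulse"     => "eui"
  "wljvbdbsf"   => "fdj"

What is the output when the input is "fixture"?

etf

What's happening: reverse the string, then keep one character in every 3, starting at position 1 (positions 1st, 4th, 7th, ...).
For "fixture", step one produces "erutxif"; step two turns that into "etf".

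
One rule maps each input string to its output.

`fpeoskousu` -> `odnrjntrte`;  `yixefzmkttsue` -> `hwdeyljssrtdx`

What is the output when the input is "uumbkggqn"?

Rule — shift every letter 1 place backward in the alphabet (wrapping around), then move the first character to the end.
Starting from "uumbkggqn": after the first operation, "ttlajffpm"; after the second, "tlajffpmt".

tlajffpmt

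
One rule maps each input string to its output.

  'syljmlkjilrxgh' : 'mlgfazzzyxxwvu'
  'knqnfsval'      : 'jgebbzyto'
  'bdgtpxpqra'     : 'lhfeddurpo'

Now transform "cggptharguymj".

mihfdaxvuuuqo

In each case the input is transformed by: sort the characters into reverse alphabetical order, then shift every letter 12 places backward in the alphabet (wrapping around).
On "cggptharguymj": the first step gives "yutrpmjhgggca", and the second then gives "mihfdaxvuuuqo".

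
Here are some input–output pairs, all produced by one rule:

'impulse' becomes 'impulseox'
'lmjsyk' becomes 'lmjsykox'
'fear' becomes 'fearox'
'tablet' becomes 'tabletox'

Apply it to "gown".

gownox

Each output is the input with this applied: append "ox".
On "gown" that produces "gownox".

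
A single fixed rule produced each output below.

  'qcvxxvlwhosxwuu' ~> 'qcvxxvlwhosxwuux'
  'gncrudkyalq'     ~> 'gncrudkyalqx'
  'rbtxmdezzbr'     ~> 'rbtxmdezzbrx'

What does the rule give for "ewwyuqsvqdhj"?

Rule — append "x".
So "ewwyuqsvqdhj" becomes "ewwyuqsvqdhjx".

ewwyuqsvqdhjx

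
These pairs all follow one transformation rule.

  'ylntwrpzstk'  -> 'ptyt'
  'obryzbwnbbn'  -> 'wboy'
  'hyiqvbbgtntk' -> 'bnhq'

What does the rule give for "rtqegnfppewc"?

The transformation: keep one character in every 3, starting at position 1 (positions 1st, 4th, 7th, ...), then move the first 2 characters to the end (rotate left by 2).
On "rtqegnfppewc" that produces "fere".

fere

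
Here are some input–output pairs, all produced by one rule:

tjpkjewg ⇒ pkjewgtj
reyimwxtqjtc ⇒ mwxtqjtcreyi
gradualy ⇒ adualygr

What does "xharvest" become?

What's happening: move the last 2 characters to the front (rotate right by 2), then swap the front and back halves of the string.
Applying both steps to "xharvest": "stxharve", then "arvestxh".

arvestxh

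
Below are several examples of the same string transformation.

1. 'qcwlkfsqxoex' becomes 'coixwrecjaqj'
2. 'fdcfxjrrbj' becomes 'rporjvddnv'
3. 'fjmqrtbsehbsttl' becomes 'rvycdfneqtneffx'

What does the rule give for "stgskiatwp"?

Looking at the pairs, the operation is to shift every letter 12 places forward in the alphabet (wrapping around).
So "stgskiatwp" becomes "efsewumfib".

efsewumfib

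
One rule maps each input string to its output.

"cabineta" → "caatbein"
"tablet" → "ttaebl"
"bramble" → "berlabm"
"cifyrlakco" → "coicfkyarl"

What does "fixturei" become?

The rule is to take characters alternately from the front and the back (1st, last, 2nd, 2nd-last, ...).
Doing the same to "fixturei": "fiiexrtu".

fiiexrtu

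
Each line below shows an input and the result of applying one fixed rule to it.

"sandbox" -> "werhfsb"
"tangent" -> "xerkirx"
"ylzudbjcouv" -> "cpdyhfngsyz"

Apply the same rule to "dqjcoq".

hungsu

The pattern: shift every letter 4 places forward in the alphabet (wrapping around).
Applying that to "dqjcoq" gives "hungsu".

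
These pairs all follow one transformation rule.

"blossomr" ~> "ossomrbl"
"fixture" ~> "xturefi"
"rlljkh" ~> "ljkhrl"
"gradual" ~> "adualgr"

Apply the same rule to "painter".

interpa

In each case the input is transformed by: move the first 2 characters to the end (rotate left by 2).
On "painter" that produces "interpa".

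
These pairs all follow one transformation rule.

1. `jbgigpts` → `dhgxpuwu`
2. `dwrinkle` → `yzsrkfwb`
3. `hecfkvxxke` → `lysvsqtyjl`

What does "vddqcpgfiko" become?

Looking at the pairs, the operation is to move the last 3 characters to the front (rotate right by 3), then shift every letter 12 places backward in the alphabet (wrapping around).
Starting from "vddqcpgfiko": after the first operation, "ikovddqcpgf"; after the second, "wycjrreqdut".

wycjrreqdut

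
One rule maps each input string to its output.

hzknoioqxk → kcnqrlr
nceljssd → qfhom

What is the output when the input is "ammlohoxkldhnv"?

dpporkranog

The rule is to shift every letter 3 places forward in the alphabet (wrapping around), then delete the last 3 characters.
Applying both steps to "ammlohoxkldhnv": "dpporkranogkqy", then "dpporkranog".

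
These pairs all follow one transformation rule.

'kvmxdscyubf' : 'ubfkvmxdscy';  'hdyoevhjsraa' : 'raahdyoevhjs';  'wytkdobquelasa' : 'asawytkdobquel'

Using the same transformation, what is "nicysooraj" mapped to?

The transformation: move the last 3 characters to the front (rotate right by 3).
Doing the same to "nicysooraj": "rajnicysoo".

rajnicysoo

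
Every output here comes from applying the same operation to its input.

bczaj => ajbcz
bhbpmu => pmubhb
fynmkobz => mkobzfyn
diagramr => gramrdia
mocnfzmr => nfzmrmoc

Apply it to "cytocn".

What's happening: move the first 3 characters to the end (rotate left by 3).
On "cytocn" that produces "ocncyt".

ocncyt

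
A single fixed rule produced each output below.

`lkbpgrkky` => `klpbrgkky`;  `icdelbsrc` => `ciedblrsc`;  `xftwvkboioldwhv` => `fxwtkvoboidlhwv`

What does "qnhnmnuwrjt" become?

nqnhnmwujrt

Each output is the input with this applied: swap each adjacent pair of characters (1↔2, 3↔4, ...).
"qnhnmnuwrjt" → "nqnhnmwujrt".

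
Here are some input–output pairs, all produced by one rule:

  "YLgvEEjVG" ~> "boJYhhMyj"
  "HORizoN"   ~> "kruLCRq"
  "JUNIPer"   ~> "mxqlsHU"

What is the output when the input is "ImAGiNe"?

Rule — flip the case of every letter, then shift every letter 3 places forward in the alphabet (wrapping around).
Applying that to "ImAGiNe" gives "lPdjLqH".

lPdjLqH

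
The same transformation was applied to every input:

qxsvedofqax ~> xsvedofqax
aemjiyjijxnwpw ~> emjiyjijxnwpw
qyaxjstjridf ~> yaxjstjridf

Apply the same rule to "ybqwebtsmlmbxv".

The transformation: delete the first character.
"ybqwebtsmlmbxv" → "bqwebtsmlmbxv".

bqwebtsmlmbxv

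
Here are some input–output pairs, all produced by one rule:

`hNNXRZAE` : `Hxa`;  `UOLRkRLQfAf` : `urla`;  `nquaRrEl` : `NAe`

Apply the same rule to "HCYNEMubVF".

hnUf

In each case the input is transformed by: flip the case of every letter, then keep one character in every 3, starting at position 1 (positions 1st, 4th, 7th, ...).
"HCYNEMubVF" → "hcynemUBvf" → "hnUf".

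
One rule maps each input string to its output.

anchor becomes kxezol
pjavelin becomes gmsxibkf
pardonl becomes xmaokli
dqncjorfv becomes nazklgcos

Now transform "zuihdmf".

The rule is to swap each adjacent pair of characters (1↔2, 3↔4, ...), then shift every letter 3 places backward in the alphabet (wrapping around).
Applying both steps to "zuihdmf": "uzhimdf", then "rwefjac".

rwefjac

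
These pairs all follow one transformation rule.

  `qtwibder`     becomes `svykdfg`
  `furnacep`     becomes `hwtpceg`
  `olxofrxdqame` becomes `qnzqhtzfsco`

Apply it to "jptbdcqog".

lrvdfesq

What's happening: shift every letter 2 places forward in the alphabet (wrapping around), then delete the last character.
"jptbdcqog" → "lrvdfesqi" → "lrvdfesq".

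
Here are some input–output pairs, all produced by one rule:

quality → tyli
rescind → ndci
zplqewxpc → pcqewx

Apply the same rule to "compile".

lepi

What's happening: delete the first 3 characters, then move the last 2 characters to the front (rotate right by 2).
"compile" → "pile" → "lepi".
(Check on "zplqewxpc": → "qewxpc" → "pcqewx" ✓)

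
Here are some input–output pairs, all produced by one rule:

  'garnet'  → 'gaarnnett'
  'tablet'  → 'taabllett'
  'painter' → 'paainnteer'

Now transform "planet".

pllannett

What's happening: repeat every character 3 times, then keep every other character starting from the second (positions 2nd, 4th, 6th, ...).
"planet" → "ppplllaaannneeettt" → "pllannett".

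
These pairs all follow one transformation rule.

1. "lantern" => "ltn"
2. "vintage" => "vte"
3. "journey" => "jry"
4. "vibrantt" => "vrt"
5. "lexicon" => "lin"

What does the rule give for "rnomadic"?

Each output is the input with this applied: keep one character in every 3, starting at position 1 (positions 1st, 4th, 7th, ...).
Doing the same to "rnomadic": "rmi".

rmi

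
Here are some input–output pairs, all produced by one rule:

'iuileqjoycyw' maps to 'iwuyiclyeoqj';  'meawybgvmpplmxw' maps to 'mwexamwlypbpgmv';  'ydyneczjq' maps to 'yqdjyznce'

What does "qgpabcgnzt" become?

Each output is the input with this applied: take characters alternately from the front and the back (1st, last, 2nd, 2nd-last, ...).
Applying that to "qgpabcgnzt" gives "qtgzpnagbc".

qtgzpnagbc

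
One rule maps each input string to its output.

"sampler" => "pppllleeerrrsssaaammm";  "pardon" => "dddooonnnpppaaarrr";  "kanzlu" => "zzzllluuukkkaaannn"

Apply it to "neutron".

What's happening: move the first 3 characters to the end (rotate left by 3), then repeat every character 3 times.
Working it through for "neutron": intermediate "tronneu", final "tttrrrooonnnnnneeeuuu".

tttrrrooonnnnnneeeuuu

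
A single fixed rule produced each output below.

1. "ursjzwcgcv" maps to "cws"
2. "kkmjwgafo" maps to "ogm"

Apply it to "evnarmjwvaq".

Each output is the input with this applied: keep one character in every 3, starting at position 3 (positions 3rd, 6th, 9th, ...), then reverse the string.
On "evnarmjwvaq": the first step gives "nmv", and the second then gives "vmn".
(Check on "ursjzwcgcv": → "swc" → "cws" ✓)

vmn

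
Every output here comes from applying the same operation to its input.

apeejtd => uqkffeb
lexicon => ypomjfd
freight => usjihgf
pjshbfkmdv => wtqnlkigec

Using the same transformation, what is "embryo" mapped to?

zspnfc

The transformation: sort the characters into reverse alphabetical order, then shift every letter 1 place forward in the alphabet (wrapping around).
For "embryo", step one produces "yromeb"; step two turns that into "zspnfc".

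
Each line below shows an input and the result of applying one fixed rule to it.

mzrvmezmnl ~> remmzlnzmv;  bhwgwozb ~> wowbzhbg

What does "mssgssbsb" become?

Rule — swap each adjacent pair of characters (1↔2, 3↔4, ...), then move the first 3 characters to the end (rotate left by 3).
So "mssgssbsb" becomes "ssssbbsmg".

ssssbbsmg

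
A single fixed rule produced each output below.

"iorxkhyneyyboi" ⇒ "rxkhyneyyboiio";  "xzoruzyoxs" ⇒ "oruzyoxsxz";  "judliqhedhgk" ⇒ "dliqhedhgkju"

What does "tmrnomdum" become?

rnomdumtm

The pattern: move the first 2 characters to the end (rotate left by 2).
For "tmrnomdum" the result is "rnomdumtm".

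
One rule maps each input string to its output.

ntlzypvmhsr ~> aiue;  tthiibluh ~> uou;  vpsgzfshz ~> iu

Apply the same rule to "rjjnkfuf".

The rule is to shift every letter 13 places forward in the alphabet (wrapping around) — i.e. ROT13, then keep only the vowels.
"rjjnkfuf" → "ewwaxshs" → "ea".

ea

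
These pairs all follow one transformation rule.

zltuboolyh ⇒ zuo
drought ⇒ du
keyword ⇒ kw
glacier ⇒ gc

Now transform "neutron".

nt

In each case the input is transformed by: keep one character in every 3, starting at position 1 (positions 1st, 4th, 7th, ...), then delete the last character.
For "neutron", step one produces "ntn"; step two turns that into "nt".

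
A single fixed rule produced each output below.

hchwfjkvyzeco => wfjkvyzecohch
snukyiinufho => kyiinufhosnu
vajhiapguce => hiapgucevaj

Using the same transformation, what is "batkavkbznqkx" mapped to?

The pattern: move the first 3 characters to the end (rotate left by 3).
"batkavkbznqkx" → "kavkbznqkxbat".

kavkbznqkxbat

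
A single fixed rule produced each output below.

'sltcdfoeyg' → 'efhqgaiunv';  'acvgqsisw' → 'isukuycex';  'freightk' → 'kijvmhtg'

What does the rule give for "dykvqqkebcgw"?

xssmgdeiyfam

The rule is to shift every letter 2 places forward in the alphabet (wrapping around), then move the first 3 characters to the end (rotate left by 3).
"dykvqqkebcgw" → "xssmgdeiyfam".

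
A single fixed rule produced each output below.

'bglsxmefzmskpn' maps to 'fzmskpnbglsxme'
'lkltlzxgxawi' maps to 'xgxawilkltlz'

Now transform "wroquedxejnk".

dxejnkwroque

The pattern: swap the front and back halves of the string.
On "wroquedxejnk" that produces "dxejnkwroque".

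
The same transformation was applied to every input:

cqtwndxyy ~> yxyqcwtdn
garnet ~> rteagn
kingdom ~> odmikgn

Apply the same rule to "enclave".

vaenelc

The transformation: swap each adjacent pair of characters (1↔2, 3↔4, ...), then move the last 3 characters to the front (rotate right by 3).
For "enclave", step one produces "nelcvae"; step two turns that into "vaenelc".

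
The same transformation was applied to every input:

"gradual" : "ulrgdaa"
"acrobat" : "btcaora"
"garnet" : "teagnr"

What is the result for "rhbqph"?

Looking at the pairs, the operation is to swap each adjacent pair of characters (1↔2, 3↔4, ...), then move the last 2 characters to the front (rotate right by 2).
Starting from "rhbqph": after the first operation, "hrqbhp"; after the second, "hphrqb".

hphrqb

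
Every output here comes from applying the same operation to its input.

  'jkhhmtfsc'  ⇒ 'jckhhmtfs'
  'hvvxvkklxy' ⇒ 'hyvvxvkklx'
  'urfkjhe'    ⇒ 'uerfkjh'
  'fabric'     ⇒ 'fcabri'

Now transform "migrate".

Looking at the pairs, the operation is to swap the first and last characters, then move the last character to the front.
Working it through for "migrate": intermediate "eigratm", final "meigrat".

meigrat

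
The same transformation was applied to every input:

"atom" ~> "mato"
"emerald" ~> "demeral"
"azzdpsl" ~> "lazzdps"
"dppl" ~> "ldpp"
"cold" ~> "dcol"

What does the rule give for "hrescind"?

Each output is the input with this applied: move the last character to the front.
"hrescind" → "dhrescin".

dhrescin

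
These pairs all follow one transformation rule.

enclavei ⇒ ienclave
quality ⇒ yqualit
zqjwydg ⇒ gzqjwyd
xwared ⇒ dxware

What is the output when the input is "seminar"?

rsemina

The rule is to move the last character to the front.
"seminar" → "rsemina".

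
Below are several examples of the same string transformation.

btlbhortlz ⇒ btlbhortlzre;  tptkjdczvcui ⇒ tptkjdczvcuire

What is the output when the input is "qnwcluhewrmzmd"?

qnwcluhewrmzmdre

What's happening: append "re".
On "qnwcluhewrmzmd" that produces "qnwcluhewrmzmdre".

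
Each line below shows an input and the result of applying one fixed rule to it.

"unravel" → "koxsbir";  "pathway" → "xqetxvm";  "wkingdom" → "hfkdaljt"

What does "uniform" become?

kfclojr

In each case the input is transformed by: move the first character to the end, then shift every letter 3 places backward in the alphabet (wrapping around).
For "uniform", step one produces "niformu"; step two turns that into "kfclojr".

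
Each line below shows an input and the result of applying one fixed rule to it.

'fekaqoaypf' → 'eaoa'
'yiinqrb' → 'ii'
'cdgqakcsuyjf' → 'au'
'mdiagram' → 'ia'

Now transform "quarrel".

The pattern: delete the last 3 characters, then keep only the vowels.
Applying both steps to "quarrel": "quar", then "ua".

ua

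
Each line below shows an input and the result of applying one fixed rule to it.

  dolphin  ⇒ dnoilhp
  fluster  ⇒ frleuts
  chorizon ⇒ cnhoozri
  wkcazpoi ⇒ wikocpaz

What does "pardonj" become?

Looking at the pairs, the operation is to take characters alternately from the front and the back (1st, last, 2nd, 2nd-last, ...).
Applying that to "pardonj" gives "pjanrod".

pjanrod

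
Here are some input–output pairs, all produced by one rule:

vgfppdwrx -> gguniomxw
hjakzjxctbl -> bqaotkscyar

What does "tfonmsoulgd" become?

What's happening: move the first 3 characters to the end (rotate left by 3), then shift every letter 9 places backward in the alphabet (wrapping around).
"tfonmsoulgd" → "nmsoulgdtfo" → "edjflcxukwf".

edjflcxukwf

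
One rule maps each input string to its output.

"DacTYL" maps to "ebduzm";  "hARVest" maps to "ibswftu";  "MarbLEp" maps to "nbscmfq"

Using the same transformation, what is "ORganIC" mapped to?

pshbojd

The pattern: shift every letter 1 place forward in the alphabet (wrapping around), then convert every letter to lowercase.
On "ORganIC": the first step gives "PShboJD", and the second then gives "pshbojd".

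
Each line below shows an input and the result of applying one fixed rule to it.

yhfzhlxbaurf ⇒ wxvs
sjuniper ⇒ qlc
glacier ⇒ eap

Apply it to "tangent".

rer

Looking at the pairs, the operation is to shift every letter 2 places backward in the alphabet (wrapping around), then keep one character in every 3, starting at position 1 (positions 1st, 4th, 7th, ...).
On "tangent": the first step gives "ryleclr", and the second then gives "rer".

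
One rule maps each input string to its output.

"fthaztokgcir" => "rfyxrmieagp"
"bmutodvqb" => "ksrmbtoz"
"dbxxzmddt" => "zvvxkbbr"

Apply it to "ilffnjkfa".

The rule is to delete the first character, then shift every letter 2 places backward in the alphabet (wrapping around).
For "ilffnjkfa", step one produces "lffnjkfa"; step two turns that into "jddlhidy".

jddlhidy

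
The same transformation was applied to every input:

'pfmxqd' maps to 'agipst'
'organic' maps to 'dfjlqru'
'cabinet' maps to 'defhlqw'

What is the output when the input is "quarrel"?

dhotuux

The rule is to shift every letter 3 places forward in the alphabet (wrapping around), then sort the characters into alphabetical order.
"quarrel" → "txduuho" → "dhotuux".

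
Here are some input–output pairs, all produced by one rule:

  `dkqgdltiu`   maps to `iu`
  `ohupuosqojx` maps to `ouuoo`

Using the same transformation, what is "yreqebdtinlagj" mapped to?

eeia

The rule is to keep only the vowels.
Applying that to "yreqebdtinlagj" gives "eeia".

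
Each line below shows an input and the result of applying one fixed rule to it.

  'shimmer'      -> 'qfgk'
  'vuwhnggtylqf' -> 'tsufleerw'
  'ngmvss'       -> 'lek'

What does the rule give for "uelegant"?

scjce

In each case the input is transformed by: shift every letter 2 places backward in the alphabet (wrapping around), then delete the last 3 characters.
Working it through for "uelegant": intermediate "scjceylr", final "scjce".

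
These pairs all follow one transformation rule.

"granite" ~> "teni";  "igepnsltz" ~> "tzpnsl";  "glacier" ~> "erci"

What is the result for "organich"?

chani

Rule — delete the first 3 characters, then move the last 2 characters to the front (rotate right by 2).
For "organich" the result is "chani".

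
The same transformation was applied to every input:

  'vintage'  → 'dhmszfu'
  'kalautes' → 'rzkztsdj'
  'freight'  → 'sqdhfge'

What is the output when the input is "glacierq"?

The rule is to shift every letter 1 place backward in the alphabet (wrapping around), then swap the first and last characters.
"glacierq" → "pkzbhdqf".

pkzbhdqf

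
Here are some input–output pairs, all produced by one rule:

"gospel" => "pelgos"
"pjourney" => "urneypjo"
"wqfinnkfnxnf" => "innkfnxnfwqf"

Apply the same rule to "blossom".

What's happening: move the first 3 characters to the end (rotate left by 3).
So "blossom" becomes "ssomblo".

ssomblo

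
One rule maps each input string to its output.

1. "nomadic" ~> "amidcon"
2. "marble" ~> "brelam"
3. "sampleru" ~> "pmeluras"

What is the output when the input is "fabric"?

rbciaf

In each case the input is transformed by: swap each adjacent pair of characters (1↔2, 3↔4, ...), then move the first 2 characters to the end (rotate left by 2).
Working it through for "fabric": intermediate "afrbci", final "rbciaf".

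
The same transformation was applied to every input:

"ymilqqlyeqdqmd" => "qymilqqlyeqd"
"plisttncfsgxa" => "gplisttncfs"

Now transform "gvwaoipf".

igvwao

Rule — delete the last 2 characters, then move the last character to the front.
"gvwaoipf" → "gvwaoi" → "igvwao".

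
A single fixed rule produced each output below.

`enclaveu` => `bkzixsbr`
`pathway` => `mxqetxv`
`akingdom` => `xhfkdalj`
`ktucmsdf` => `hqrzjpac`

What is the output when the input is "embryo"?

bjyovl

The transformation: shift every letter 3 places backward in the alphabet (wrapping around).
Applying that to "embryo" gives "bjyovl".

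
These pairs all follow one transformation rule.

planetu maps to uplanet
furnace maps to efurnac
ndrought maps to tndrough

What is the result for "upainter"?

rupainte

In each case the input is transformed by: move the last character to the front.
Applying that to "upainter" gives "rupainte".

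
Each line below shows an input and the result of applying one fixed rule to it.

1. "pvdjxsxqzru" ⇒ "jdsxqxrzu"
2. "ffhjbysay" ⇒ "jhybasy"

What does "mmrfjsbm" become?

The pattern: swap each adjacent pair of characters (1↔2, 3↔4, ...), then delete the first 2 characters.
On "mmrfjsbm": the first step gives "mmfrsjmb", and the second then gives "frsjmb".

frsjmb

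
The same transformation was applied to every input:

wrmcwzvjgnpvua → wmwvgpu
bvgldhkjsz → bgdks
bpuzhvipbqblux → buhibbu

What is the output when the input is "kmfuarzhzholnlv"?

kfazzonv

Looking at the pairs, the operation is to keep every other character starting from the first (positions 1st, 3rd, 5th, ...).
For "kmfuarzhzholnlv" the result is "kfazzonv".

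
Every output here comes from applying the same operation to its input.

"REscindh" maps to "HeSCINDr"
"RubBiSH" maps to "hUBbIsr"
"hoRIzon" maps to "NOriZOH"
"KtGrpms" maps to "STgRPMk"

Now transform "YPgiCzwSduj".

JpGIcZWsDUy

The rule is to swap the first and last characters, then flip the case of every letter.
"YPgiCzwSduj" → "jPgiCzwSduY" → "JpGIcZWsDUy".
(Check on "RubBiSH": → "HubBiSR" → "hUBbIsr" ✓)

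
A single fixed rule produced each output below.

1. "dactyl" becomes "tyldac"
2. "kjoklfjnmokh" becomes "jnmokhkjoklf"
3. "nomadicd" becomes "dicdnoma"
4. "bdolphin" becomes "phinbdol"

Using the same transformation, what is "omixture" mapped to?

tureomix

The pattern: swap the front and back halves of the string.
Doing the same to "omixture": "tureomix".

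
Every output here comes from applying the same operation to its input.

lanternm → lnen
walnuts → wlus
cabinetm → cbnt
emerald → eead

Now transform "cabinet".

cbnt

The pattern: keep every other character starting from the first (positions 1st, 3rd, 5th, ...).
So "cabinet" becomes "cbnt".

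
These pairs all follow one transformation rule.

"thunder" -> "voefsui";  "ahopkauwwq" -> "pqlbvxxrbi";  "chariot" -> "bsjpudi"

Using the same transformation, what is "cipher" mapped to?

qifsdj

What's happening: move the first 2 characters to the end (rotate left by 2), then shift every letter 1 place forward in the alphabet (wrapping around).
Working it through for "cipher": intermediate "pherci", final "qifsdj".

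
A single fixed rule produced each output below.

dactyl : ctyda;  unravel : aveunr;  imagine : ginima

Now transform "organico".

nicorga

The rule is to delete the last character, then move the last 3 characters to the front (rotate right by 3).
On "organico": the first step gives "organic", and the second then gives "nicorga".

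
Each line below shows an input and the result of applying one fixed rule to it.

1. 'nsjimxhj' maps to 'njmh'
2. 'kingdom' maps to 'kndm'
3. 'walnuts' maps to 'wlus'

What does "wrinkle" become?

The pattern: keep every other character starting from the first (positions 1st, 3rd, 5th, ...).
For "wrinkle" the result is "wike".

wike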